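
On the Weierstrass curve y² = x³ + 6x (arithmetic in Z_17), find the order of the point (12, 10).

10

2P: tangent at (12, 10): λ = (3·12² + 6)/(2·10) ≡ 13/3. 3⁻¹ ≡ 6 (mod 17), so λ ≡ 13·6 ≡ 10.
  x = λ² - 12 - 12 = 100 - 24 ≡ 8; y = λ·(12 - 8) - 10 ≡ 13. → (8, 13)
3P: (8, 13) + (12, 10). λ = (10 - 13)/(12 - 8) ≡ 14/4 mod 17. 4⁻¹ ≡ 13 (mod 17), so λ ≡ 12.
  x = λ² - 8 - 12 = 144 - 20 ≡ 5; y = λ·(8 - 5) - 13 ≡ 6. → (5, 6)
4P: (5, 6) + (12, 10). λ = (10 - 6)/(12 - 5) ≡ 4/7 mod 17. 7⁻¹ ≡ 5 (mod 17) since 7·5 = 35 ≡ 1, so λ ≡ 3.
  x = λ² - 5 - 12 = 9 - 17 ≡ 9; y = λ·(5 - 9) - 6 ≡ 16. → (9, 16)
5P: (9, 16) + (12, 10). λ = (10 - 16)/(12 - 9) ≡ 11/3 mod 17. 3⁻¹ ≡ 6 (mod 17), so λ ≡ 15.
  x = λ² - 9 - 12 = 225 - 21 ≡ 0; y = λ·(9 - 0) - 16 ≡ 0. → (0, 0)
6P: (0, 0) + (12, 10). λ = (10 - 0)/(12 - 0) ≡ 10/12 mod 17. 12⁻¹ ≡ 10 (mod 17) since 12·10 = 120 ≡ 1, so λ ≡ 15.
  x = λ² - 0 - 12 = 225 - 12 ≡ 9; y = λ·(0 - 9) - 0 ≡ 1. → (9, 1)
7P: (9, 1) + (12, 10). λ = (10 - 1)/(12 - 9) ≡ 9/3 mod 17. 3⁻¹ ≡ 6 (mod 17) since 3·6 = 18 ≡ 1, so λ ≡ 3.
  x = λ² - 9 - 12 = 9 - 21 ≡ 5; y = λ·(9 - 5) - 1 ≡ 11. → (5, 11)
8P: (5, 11) + (12, 10). λ = (10 - 11)/(12 - 5) ≡ 16/7 mod 17. 7⁻¹ ≡ 5 (mod 17), so λ ≡ 12.
  x = λ² - 5 - 12 = 144 - 17 ≡ 8; y = λ·(5 - 8) - 11 ≡ 4. → (8, 4)
9P: (8, 4) + (12, 10). λ = (10 - 4)/(12 - 8) ≡ 6/4 mod 17. 4⁻¹ ≡ 13 (mod 17), so λ ≡ 10.
  x = λ² - 8 - 12 = 100 - 20 ≡ 12; y = λ·(8 - 12) - 4 ≡ 7. → (12, 7)
10P: (12, 7) + (12, 10): same x and y₁ ≡ -y₂, so the sum is ∞.
10P = ∞, so the order is 10.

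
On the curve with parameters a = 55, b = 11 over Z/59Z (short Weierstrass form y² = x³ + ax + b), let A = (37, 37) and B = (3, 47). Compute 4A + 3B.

First 4A:
Double-and-add on 4 = (100)₂. Start with A = (37, 37) for the leading 1-bit.
double: tangent at (37, 37): λ = (3·37² + 55)/(2·37) ≡ 32/15. 15⁻¹ ≡ 4 (mod 59) since 15·4 = 60 ≡ 1, so λ ≡ 32·4 ≡ 10.
  x = λ² - 37 - 37 = 100 - 74 ≡ 26; y = λ·(37 - 26) - 37 ≡ 14. → (26, 14)
double: tangent at (26, 14): λ = (3·26² + 55)/(2·14) ≡ 18/28. 28⁻¹ ≡ 19 (mod 59) since 28·19 = 532 ≡ 1, so λ ≡ 18·19 ≡ 47.
  x = λ² - 26 - 26 = 2209 - 52 ≡ 33; y = λ·(26 - 33) - 14 ≡ 11. → (33, 11)
4A = (33, 11).
Next 3B:
Repeated addition: build up to 3B.
2B: tangent at (3, 47): λ = (3·3² + 55)/(2·47) ≡ 23/35. 35⁻¹ ≡ 27 (mod 59), so λ ≡ 23·27 ≡ 31.
  x = λ² - 3 - 3 = 961 - 6 ≡ 11; y = λ·(3 - 11) - 47 ≡ 0. → (11, 0)
3B: (11, 0) + (3, 47). λ = (47 - 0)/(3 - 11) ≡ 47/51 mod 59. 51⁻¹ ≡ 22 (mod 59), so λ ≡ 31.
  x = λ² - 11 - 3 = 961 - 14 ≡ 3; y = λ·(11 - 3) - 0 ≡ 12. → (3, 12)
3B = (3, 12).
Finally 4A + 3B:
(33, 11) + (3, 12). λ = (12 - 11)/(3 - 33) ≡ 1/29 mod 59. 29⁻¹ ≡ 57 (mod 59), so λ ≡ 57.
  x = λ² - 33 - 3 = 3249 - 36 ≡ 27; y = λ·(33 - 27) - 11 ≡ 36. → (27, 36)

(27, 36)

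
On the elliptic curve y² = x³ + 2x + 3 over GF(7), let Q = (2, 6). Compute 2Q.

(3, 1)

tangent at (2, 6): λ = (3·2² + 2)/(2·6) ≡ 0/5. 5⁻¹ ≡ 3 (mod 7) since 5·3 = 15 ≡ 1, so λ ≡ 0·3 ≡ 0.
  x = λ² - 2 - 2 = 0 - 4 ≡ 3; y = λ·(2 - 3) - 6 ≡ 1. → (3, 1)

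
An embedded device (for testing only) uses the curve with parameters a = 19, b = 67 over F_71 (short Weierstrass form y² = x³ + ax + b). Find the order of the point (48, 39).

8

2P: tangent at (48, 39): λ = (3·48² + 19)/(2·39) ≡ 44/7. 7⁻¹ ≡ 61 (mod 71) since 7·61 = 427 ≡ 1, so λ ≡ 44·61 ≡ 57.
  x = λ² - 48 - 48 = 3249 - 96 ≡ 29; y = λ·(48 - 29) - 39 ≡ 50. → (29, 50)
3P: (29, 50) + (48, 39). λ = (39 - 50)/(48 - 29) ≡ 60/19 mod 71. 19⁻¹ ≡ 15 (mod 71), so λ ≡ 48.
  x = λ² - 29 - 48 = 2304 - 77 ≡ 26; y = λ·(29 - 26) - 50 ≡ 23. → (26, 23)
4P: (26, 23) + (48, 39). λ = (39 - 23)/(48 - 26) ≡ 16/22 mod 71. 22⁻¹ ≡ 42 (mod 71), so λ ≡ 33.
  x = λ² - 26 - 48 = 1089 - 74 ≡ 21; y = λ·(26 - 21) - 23 ≡ 0. → (21, 0)
5P: (21, 0) + (48, 39). λ = (39 - 0)/(48 - 21) ≡ 39/27 mod 71. 27⁻¹ ≡ 50 (mod 71), so λ ≡ 33.
  x = λ² - 21 - 48 = 1089 - 69 ≡ 26; y = λ·(21 - 26) - 0 ≡ 48. → (26, 48)
6P: (26, 48) + (48, 39). λ = (39 - 48)/(48 - 26) ≡ 62/22 mod 71. 22⁻¹ ≡ 42 (mod 71), so λ ≡ 48.
  x = λ² - 26 - 48 = 2304 - 74 ≡ 29; y = λ·(26 - 29) - 48 ≡ 21. → (29, 21)
7P: (29, 21) + (48, 39). λ = (39 - 21)/(48 - 29) ≡ 18/19 mod 71. 19⁻¹ ≡ 15 (mod 71), so λ ≡ 57.
  x = λ² - 29 - 48 = 3249 - 77 ≡ 48; y = λ·(29 - 48) - 21 ≡ 32. → (48, 32)
8P: (48, 32) + (48, 39): same x and y₁ ≡ -y₂, so the sum is 𝒪.
8P = 𝒪, so the order is 8.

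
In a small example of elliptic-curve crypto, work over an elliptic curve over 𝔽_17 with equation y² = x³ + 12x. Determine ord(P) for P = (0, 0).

2P: (0, 0) + (0, 0): same x and y₁ ≡ -y₂, so the sum is ∞.
2P = ∞, so the order is 2.

2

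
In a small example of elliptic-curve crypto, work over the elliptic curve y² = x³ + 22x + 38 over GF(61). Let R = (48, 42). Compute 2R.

tangent at (48, 42): λ = (3·48² + 22)/(2·42) ≡ 41/23. 23⁻¹ ≡ 8 (mod 61), so λ ≡ 41·8 ≡ 23.
  x = λ² - 48 - 48 = 529 - 96 ≡ 6; y = λ·(48 - 6) - 42 ≡ 9. → (6, 9)

(6, 9)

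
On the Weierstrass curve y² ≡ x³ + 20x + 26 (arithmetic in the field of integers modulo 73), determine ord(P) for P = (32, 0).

2P: (32, 0) + (32, 0): same x and y₁ ≡ -y₂, so the sum is ∞.
2P = ∞, so the order is 2.

2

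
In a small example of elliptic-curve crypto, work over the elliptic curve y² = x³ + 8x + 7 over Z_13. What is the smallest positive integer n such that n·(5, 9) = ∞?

2P: tangent at (5, 9): λ = (3·5² + 8)/(2·9) ≡ 5/5. 5⁻¹ ≡ 8 (mod 13) since 5·8 = 40 ≡ 1, so λ ≡ 5·8 ≡ 1.
  x = λ² - 5 - 5 = 1 - 10 ≡ 4; y = λ·(5 - 4) - 9 ≡ 5. → (4, 5)
3P: (4, 5) + (5, 9). λ = (9 - 5)/(5 - 4) ≡ 4/1 mod 13. 1⁻¹ ≡ 1 (mod 13) since 1·1 = 1 ≡ 1, so λ ≡ 4.
  x = λ² - 4 - 5 = 16 - 9 ≡ 7; y = λ·(4 - 7) - 5 ≡ 9. → (7, 9)
4P: (7, 9) + (5, 9). λ = (9 - 9)/(5 - 7) ≡ 0/11 mod 13. 11⁻¹ ≡ 6 (mod 13), so λ ≡ 0.
  x = λ² - 7 - 5 = 0 - 12 ≡ 1; y = λ·(7 - 1) - 9 ≡ 4. → (1, 4)
5P: (1, 4) + (5, 9). λ = (9 - 4)/(5 - 1) ≡ 5/4 mod 13. 4⁻¹ ≡ 10 (mod 13), so λ ≡ 11.
  x = λ² - 1 - 5 = 121 - 6 ≡ 11; y = λ·(1 - 11) - 4 ≡ 3. → (11, 3)
6P: (11, 3) + (5, 9). λ = (9 - 3)/(5 - 11) ≡ 6/7 mod 13. 7⁻¹ ≡ 2 (mod 13), so λ ≡ 12.
  x = λ² - 11 - 5 = 144 - 16 ≡ 11; y = λ·(11 - 11) - 3 ≡ 10. → (11, 10)
7P: (11, 10) + (5, 9). λ = (9 - 10)/(5 - 11) ≡ 12/7 mod 13. 7⁻¹ ≡ 2 (mod 13), so λ ≡ 11.
  x = λ² - 11 - 5 = 121 - 16 ≡ 1; y = λ·(11 - 1) - 10 ≡ 9. → (1, 9)
8P: (1, 9) + (5, 9). λ = (9 - 9)/(5 - 1) ≡ 0/4 mod 13. 4⁻¹ ≡ 10 (mod 13), so λ ≡ 0.
  x = λ² - 1 - 5 = 0 - 6 ≡ 7; y = λ·(1 - 7) - 9 ≡ 4. → (7, 4)
9P: (7, 4) + (5, 9). λ = (9 - 4)/(5 - 7) ≡ 5/11 mod 13. 11⁻¹ ≡ 6 (mod 13), so λ ≡ 4.
  x = λ² - 7 - 5 = 16 - 12 ≡ 4; y = λ·(7 - 4) - 4 ≡ 8. → (4, 8)
10P: (4, 8) + (5, 9). λ = (9 - 8)/(5 - 4) ≡ 1/1 mod 13. 1⁻¹ ≡ 1 (mod 13) since 1·1 = 1 ≡ 1, so λ ≡ 1.
  x = λ² - 4 - 5 = 1 - 9 ≡ 5; y = λ·(4 - 5) - 8 ≡ 4. → (5, 4)
11P: (5, 4) + (5, 9): same x and y₁ ≡ -y₂, so the sum is ∞.
11P = ∞, so the order is 11.

11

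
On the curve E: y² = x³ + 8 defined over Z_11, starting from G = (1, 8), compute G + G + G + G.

(1, 8)

Repeated addition: build up to 4G.
2G: tangent at (1, 8): λ = (3·1² + 0)/(2·8) ≡ 3/5. 5⁻¹ ≡ 9 (mod 11), so λ ≡ 3·9 ≡ 5.
  x = λ² - 1 - 1 = 25 - 2 ≡ 1; y = λ·(1 - 1) - 8 ≡ 3. → (1, 3)
3G: (1, 3) + (1, 8): same x and y₁ ≡ -y₂, so the sum is O.
4G: O + (1, 8) = (1, 8) (identity).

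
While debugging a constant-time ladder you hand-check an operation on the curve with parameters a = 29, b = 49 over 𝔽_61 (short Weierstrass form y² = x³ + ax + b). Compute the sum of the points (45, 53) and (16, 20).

(57, 28)

(45, 53) + (16, 20). λ = (20 - 53)/(16 - 45) ≡ 28/32 mod 61. 32⁻¹ ≡ 21 (mod 61), so λ ≡ 39.
  x = λ² - 45 - 16 = 1521 - 61 ≡ 57; y = λ·(45 - 57) - 53 ≡ 28. → (57, 28)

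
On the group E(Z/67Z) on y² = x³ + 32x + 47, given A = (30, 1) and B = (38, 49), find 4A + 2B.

First 4A:
Double-and-add on 4 = (100)₂. Start with A = (30, 1) for the leading 1-bit.
double: tangent at (30, 1): λ = (3·30² + 32)/(2·1) ≡ 52/2. 2⁻¹ ≡ 34 (mod 67) since 2·34 = 68 ≡ 1, so λ ≡ 52·34 ≡ 26.
  x = λ² - 30 - 30 = 676 - 60 ≡ 13; y = λ·(30 - 13) - 1 ≡ 39. → (13, 39)
double: tangent at (13, 39): λ = (3·13² + 32)/(2·39) ≡ 3/11. 11⁻¹ ≡ 61 (mod 67) since 11·61 = 671 ≡ 1, so λ ≡ 3·61 ≡ 49.
  x = λ² - 13 - 13 = 2401 - 26 ≡ 30; y = λ·(13 - 30) - 39 ≡ 66. → (30, 66)
4A = (30, 66).
Next 2B:
Repeated addition: build up to 2B.
2B: tangent at (38, 49): λ = (3·38² + 32)/(2·49) ≡ 9/31. 31⁻¹ ≡ 13 (mod 67), so λ ≡ 9·13 ≡ 50.
  x = λ² - 38 - 38 = 2500 - 76 ≡ 12; y = λ·(38 - 12) - 49 ≡ 45. → (12, 45)
2B = (12, 45).
Finally 4A + 2B:
(30, 66) + (12, 45). λ = (45 - 66)/(12 - 30) ≡ 46/49 mod 67. 49⁻¹ ≡ 26 (mod 67), so λ ≡ 57.
  x = λ² - 30 - 12 = 3249 - 42 ≡ 58; y = λ·(30 - 58) - 66 ≡ 13. → (58, 13)

(58, 13)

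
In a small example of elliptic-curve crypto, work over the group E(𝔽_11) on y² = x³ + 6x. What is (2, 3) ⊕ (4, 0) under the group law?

(2, 3) + (4, 0). λ = (0 - 3)/(4 - 2) ≡ 8/2 mod 11. 2⁻¹ ≡ 6 (mod 11), so λ ≡ 4.
  x = λ² - 2 - 4 = 16 - 6 ≡ 10; y = λ·(2 - 10) - 3 ≡ 9. → (10, 9)

(10, 9)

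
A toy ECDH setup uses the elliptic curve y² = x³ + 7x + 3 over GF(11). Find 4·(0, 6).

(2, 5)

Write Q = (0, 6).
Double-and-add on 4 = (100)₂. Start with Q = (0, 6) for the leading 1-bit.
double: tangent at (0, 6): λ = (3·0² + 7)/(2·6) ≡ 7/1. 1⁻¹ ≡ 1 (mod 11) since 1·1 = 1 ≡ 1, so λ ≡ 7·1 ≡ 7.
  x = λ² - 0 - 0 = 49 - 0 ≡ 5; y = λ·(0 - 5) - 6 ≡ 3. → (5, 3)
double: tangent at (5, 3): λ = (3·5² + 7)/(2·3) ≡ 5/6. 6⁻¹ ≡ 2 (mod 11) since 6·2 = 12 ≡ 1, so λ ≡ 5·2 ≡ 10.
  x = λ² - 5 - 5 = 100 - 10 ≡ 2; y = λ·(5 - 2) - 3 ≡ 5. → (2, 5)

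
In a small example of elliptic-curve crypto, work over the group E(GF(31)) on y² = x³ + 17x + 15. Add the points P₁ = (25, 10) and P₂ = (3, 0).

(25, 10) + (3, 0). λ = (0 - 10)/(3 - 25) ≡ 21/9 mod 31. 9⁻¹ ≡ 7 (mod 31) since 9·7 = 63 ≡ 1, so λ ≡ 23.
  x = λ² - 25 - 3 = 529 - 28 ≡ 5; y = λ·(25 - 5) - 10 ≡ 16. → (5, 16)

(5, 16)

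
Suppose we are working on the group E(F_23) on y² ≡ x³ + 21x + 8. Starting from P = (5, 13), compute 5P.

Repeated addition: build up to 5P.
2P: tangent at (5, 13): λ = (3·5² + 21)/(2·13) ≡ 4/3. 3⁻¹ ≡ 8 (mod 23) since 3·8 = 24 ≡ 1, so λ ≡ 4·8 ≡ 9.
  x = λ² - 5 - 5 = 81 - 10 ≡ 2; y = λ·(5 - 2) - 13 ≡ 14. → (2, 14)
3P: (2, 14) + (5, 13). λ = (13 - 14)/(5 - 2) ≡ 22/3 mod 23. 3⁻¹ ≡ 8 (mod 23), so λ ≡ 15.
  x = λ² - 2 - 5 = 225 - 7 ≡ 11; y = λ·(2 - 11) - 14 ≡ 12. → (11, 12)
4P: (11, 12) + (5, 13). λ = (13 - 12)/(5 - 11) ≡ 1/17 mod 23. 17⁻¹ ≡ 19 (mod 23), so λ ≡ 19.
  x = λ² - 11 - 5 = 361 - 16 ≡ 0; y = λ·(11 - 0) - 12 ≡ 13. → (0, 13)
5P: (0, 13) + (5, 13). λ = (13 - 13)/(5 - 0) ≡ 0/5 mod 23. 5⁻¹ ≡ 14 (mod 23) since 5·14 = 70 ≡ 1, so λ ≡ 0.
  x = λ² - 0 - 5 = 0 - 5 ≡ 18; y = λ·(0 - 18) - 13 ≡ 10. → (18, 10)

(18, 10)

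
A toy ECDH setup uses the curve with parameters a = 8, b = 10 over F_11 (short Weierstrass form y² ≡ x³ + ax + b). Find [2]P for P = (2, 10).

(8, 6)

tangent at (2, 10): λ = (3·2² + 8)/(2·10) ≡ 9/9. 9⁻¹ ≡ 5 (mod 11), so λ ≡ 9·5 ≡ 1.
  x = λ² - 2 - 2 = 1 - 4 ≡ 8; y = λ·(2 - 8) - 10 ≡ 6. → (8, 6)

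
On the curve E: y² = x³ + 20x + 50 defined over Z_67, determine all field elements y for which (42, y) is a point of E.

none

x³ + 20x + 50 = 74978 ≡ 5 (mod 67).
5 is a non-residue mod 67; no y exists.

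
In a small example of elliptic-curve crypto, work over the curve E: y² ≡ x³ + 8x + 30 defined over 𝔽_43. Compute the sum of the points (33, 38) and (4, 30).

(23, 30)

(33, 38) + (4, 30). λ = (30 - 38)/(4 - 33) ≡ 35/14 mod 43. 14⁻¹ ≡ 40 (mod 43), so λ ≡ 24.
  x = λ² - 33 - 4 = 576 - 37 ≡ 23; y = λ·(33 - 23) - 38 ≡ 30. → (23, 30)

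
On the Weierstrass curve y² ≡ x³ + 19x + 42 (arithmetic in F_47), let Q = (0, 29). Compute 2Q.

(36, 37)

tangent at (0, 29): λ = (3·0² + 19)/(2·29) ≡ 19/11. 11⁻¹ ≡ 30 (mod 47), so λ ≡ 19·30 ≡ 6.
  x = λ² - 0 - 0 = 36 - 0 ≡ 36; y = λ·(0 - 36) - 29 ≡ 37. → (36, 37)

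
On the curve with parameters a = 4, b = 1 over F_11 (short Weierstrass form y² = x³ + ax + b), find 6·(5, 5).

O

Write Q = (5, 5).
Double-and-add on 6 = (110)₂. Start with Q = (5, 5) for the leading 1-bit.
double: tangent at (5, 5): λ = (3·5² + 4)/(2·5) ≡ 2/10. 10⁻¹ ≡ 10 (mod 11), so λ ≡ 2·10 ≡ 9.
  x = λ² - 5 - 5 = 81 - 10 ≡ 5; y = λ·(5 - 5) - 5 ≡ 6. → (5, 6)
add Q: (5, 6) + (5, 5): same x and y₁ ≡ -y₂, so the sum is O.
double: O + O = O (identity).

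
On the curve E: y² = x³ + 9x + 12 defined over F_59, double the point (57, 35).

tangent at (57, 35): λ = (3·57² + 9)/(2·35) ≡ 21/11. 11⁻¹ ≡ 43 (mod 59), so λ ≡ 21·43 ≡ 18.
  x = λ² - 57 - 57 = 324 - 114 ≡ 33; y = λ·(57 - 33) - 35 ≡ 43. → (33, 43)

(33, 43)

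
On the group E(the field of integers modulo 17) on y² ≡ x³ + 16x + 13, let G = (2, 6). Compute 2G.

(9, 6)

tangent at (2, 6): λ = (3·2² + 16)/(2·6) ≡ 11/12. 12⁻¹ ≡ 10 (mod 17), so λ ≡ 11·10 ≡ 8.
  x = λ² - 2 - 2 = 64 - 4 ≡ 9; y = λ·(2 - 9) - 6 ≡ 6. → (9, 6)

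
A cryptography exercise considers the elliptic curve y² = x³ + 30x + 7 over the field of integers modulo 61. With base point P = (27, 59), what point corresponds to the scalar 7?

Double-and-add on 7 = (111)₂. Start with P = (27, 59) for the leading 1-bit.
double: tangent at (27, 59): λ = (3·27² + 30)/(2·59) ≡ 21/57. 57⁻¹ ≡ 15 (mod 61), so λ ≡ 21·15 ≡ 10.
  x = λ² - 27 - 27 = 100 - 54 ≡ 46; y = λ·(27 - 46) - 59 ≡ 56. → (46, 56)
add P: (46, 56) + (27, 59). λ = (59 - 56)/(27 - 46) ≡ 3/42 mod 61. 42⁻¹ ≡ 16 (mod 61), so λ ≡ 48.
  x = λ² - 46 - 27 = 2304 - 73 ≡ 35; y = λ·(46 - 35) - 56 ≡ 45. → (35, 45)
double: tangent at (35, 45): λ = (3·35² + 30)/(2·45) ≡ 45/29. 29⁻¹ ≡ 40 (mod 61), so λ ≡ 45·40 ≡ 31.
  x = λ² - 35 - 35 = 961 - 70 ≡ 37; y = λ·(35 - 37) - 45 ≡ 15. → (37, 15)
add P: (37, 15) + (27, 59). λ = (59 - 15)/(27 - 37) ≡ 44/51 mod 61. 51⁻¹ ≡ 6 (mod 61) since 51·6 = 306 ≡ 1, so λ ≡ 20.
  x = λ² - 37 - 27 = 400 - 64 ≡ 31; y = λ·(37 - 31) - 15 ≡ 44. → (31, 44)

(31, 44)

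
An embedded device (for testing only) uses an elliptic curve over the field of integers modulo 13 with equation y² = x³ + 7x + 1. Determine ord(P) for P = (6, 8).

2P: tangent at (6, 8): λ = (3·6² + 7)/(2·8) ≡ 11/3. 3⁻¹ ≡ 9 (mod 13) since 3·9 = 27 ≡ 1, so λ ≡ 11·9 ≡ 8.
  x = λ² - 6 - 6 = 64 - 12 ≡ 0; y = λ·(6 - 0) - 8 ≡ 1. → (0, 1)
3P: (0, 1) + (6, 8). λ = (8 - 1)/(6 - 0) ≡ 7/6 mod 13. 6⁻¹ ≡ 11 (mod 13), so λ ≡ 12.
  x = λ² - 0 - 6 = 144 - 6 ≡ 8; y = λ·(0 - 8) - 1 ≡ 7. → (8, 7)
4P: (8, 7) + (6, 8). λ = (8 - 7)/(6 - 8) ≡ 1/11 mod 13. 11⁻¹ ≡ 6 (mod 13) since 11·6 = 66 ≡ 1, so λ ≡ 6.
  x = λ² - 8 - 6 = 36 - 14 ≡ 9; y = λ·(8 - 9) - 7 ≡ 0. → (9, 0)
5P: (9, 0) + (6, 8). λ = (8 - 0)/(6 - 9) ≡ 8/10 mod 13. 10⁻¹ ≡ 4 (mod 13) since 10·4 = 40 ≡ 1, so λ ≡ 6.
  x = λ² - 9 - 6 = 36 - 15 ≡ 8; y = λ·(9 - 8) - 0 ≡ 6. → (8, 6)
6P: (8, 6) + (6, 8). λ = (8 - 6)/(6 - 8) ≡ 2/11 mod 13. 11⁻¹ ≡ 6 (mod 13), so λ ≡ 12.
  x = λ² - 8 - 6 = 144 - 14 ≡ 0; y = λ·(8 - 0) - 6 ≡ 12. → (0, 12)
7P: (0, 12) + (6, 8). λ = (8 - 12)/(6 - 0) ≡ 9/6 mod 13. 6⁻¹ ≡ 11 (mod 13) since 6·11 = 66 ≡ 1, so λ ≡ 8.
  x = λ² - 0 - 6 = 64 - 6 ≡ 6; y = λ·(0 - 6) - 12 ≡ 5. → (6, 5)
8P: (6, 5) + (6, 8): same x and y₁ ≡ -y₂, so the sum is 𝒪.
8P = 𝒪, so the order is 8.

8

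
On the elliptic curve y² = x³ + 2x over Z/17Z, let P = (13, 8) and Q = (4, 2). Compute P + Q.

(8, 1)

(13, 8) + (4, 2). λ = (2 - 8)/(4 - 13) ≡ 11/8 mod 17. 8⁻¹ ≡ 15 (mod 17), so λ ≡ 12.
  x = λ² - 13 - 4 = 144 - 17 ≡ 8; y = λ·(13 - 8) - 8 ≡ 1. → (8, 1)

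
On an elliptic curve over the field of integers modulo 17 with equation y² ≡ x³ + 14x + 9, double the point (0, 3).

(13, 12)

tangent at (0, 3): λ = (3·0² + 14)/(2·3) ≡ 14/6. 6⁻¹ ≡ 3 (mod 17), so λ ≡ 14·3 ≡ 8.
  x = λ² - 0 - 0 = 64 - 0 ≡ 13; y = λ·(0 - 13) - 3 ≡ 12. → (13, 12)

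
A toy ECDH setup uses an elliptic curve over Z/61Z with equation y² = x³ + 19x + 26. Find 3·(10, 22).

Write P = (10, 22).
Repeated addition: build up to 3P.
2P: tangent at (10, 22): λ = (3·10² + 19)/(2·22) ≡ 14/44. 44⁻¹ ≡ 43 (mod 61), so λ ≡ 14·43 ≡ 53.
  x = λ² - 10 - 10 = 2809 - 20 ≡ 44; y = λ·(10 - 44) - 22 ≡ 6. → (44, 6)
3P: (44, 6) + (10, 22). λ = (22 - 6)/(10 - 44) ≡ 16/27 mod 61. 27⁻¹ ≡ 52 (mod 61) since 27·52 = 1404 ≡ 1, so λ ≡ 39.
  x = λ² - 44 - 10 = 1521 - 54 ≡ 3; y = λ·(44 - 3) - 6 ≡ 7. → (3, 7)

(3, 7)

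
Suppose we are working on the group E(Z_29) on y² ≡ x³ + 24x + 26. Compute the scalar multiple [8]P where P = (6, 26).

Double-and-add on 8 = (1000)₂. Start with P = (6, 26) for the leading 1-bit.
double: tangent at (6, 26): λ = (3·6² + 24)/(2·26) ≡ 16/23. 23⁻¹ ≡ 24 (mod 29) since 23·24 = 552 ≡ 1, so λ ≡ 16·24 ≡ 7.
  x = λ² - 6 - 6 = 49 - 12 ≡ 8; y = λ·(6 - 8) - 26 ≡ 18. → (8, 18)
double: tangent at (8, 18): λ = (3·8² + 24)/(2·18) ≡ 13/7. 7⁻¹ ≡ 25 (mod 29) since 7·25 = 175 ≡ 1, so λ ≡ 13·25 ≡ 6.
  x = λ² - 8 - 8 = 36 - 16 ≡ 20; y = λ·(8 - 20) - 18 ≡ 26. → (20, 26)
double: tangent at (20, 26): λ = (3·20² + 24)/(2·26) ≡ 6/23. 23⁻¹ ≡ 24 (mod 29) since 23·24 = 552 ≡ 1, so λ ≡ 6·24 ≡ 28.
  x = λ² - 20 - 20 = 784 - 40 ≡ 19; y = λ·(20 - 19) - 26 ≡ 2. → (19, 2)

(19, 2)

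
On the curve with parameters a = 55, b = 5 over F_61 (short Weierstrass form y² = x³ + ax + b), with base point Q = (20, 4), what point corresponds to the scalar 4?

(58, 39)

Repeated addition: build up to 4Q.
2Q: tangent at (20, 4): λ = (3·20² + 55)/(2·4) ≡ 35/8. 8⁻¹ ≡ 23 (mod 61), so λ ≡ 35·23 ≡ 12.
  x = λ² - 20 - 20 = 144 - 40 ≡ 43; y = λ·(20 - 43) - 4 ≡ 25. → (43, 25)
3Q: (43, 25) + (20, 4). λ = (4 - 25)/(20 - 43) ≡ 40/38 mod 61. 38⁻¹ ≡ 53 (mod 61), so λ ≡ 46.
  x = λ² - 43 - 20 = 2116 - 63 ≡ 40; y = λ·(43 - 40) - 25 ≡ 52. → (40, 52)
4Q: (40, 52) + (20, 4). λ = (4 - 52)/(20 - 40) ≡ 13/41 mod 61. 41⁻¹ ≡ 3 (mod 61) since 41·3 = 123 ≡ 1, so λ ≡ 39.
  x = λ² - 40 - 20 = 1521 - 60 ≡ 58; y = λ·(40 - 58) - 52 ≡ 39. → (58, 39)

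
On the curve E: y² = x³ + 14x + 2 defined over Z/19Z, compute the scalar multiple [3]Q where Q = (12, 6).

(5, 11)

Repeated addition: build up to 3Q.
2Q: tangent at (12, 6): λ = (3·12² + 14)/(2·6) ≡ 9/12. 12⁻¹ ≡ 8 (mod 19), so λ ≡ 9·8 ≡ 15.
  x = λ² - 12 - 12 = 225 - 24 ≡ 11; y = λ·(12 - 11) - 6 ≡ 9. → (11, 9)
3Q: (11, 9) + (12, 6). λ = (6 - 9)/(12 - 11) ≡ 16/1 mod 19. 1⁻¹ ≡ 1 (mod 19), so λ ≡ 16.
  x = λ² - 11 - 12 = 256 - 23 ≡ 5; y = λ·(11 - 5) - 9 ≡ 11. → (5, 11)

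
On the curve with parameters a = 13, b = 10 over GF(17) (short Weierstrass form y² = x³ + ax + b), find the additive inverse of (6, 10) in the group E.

(6, 7)

-(6, 10) = (6, -10 mod 17) = (6, 7).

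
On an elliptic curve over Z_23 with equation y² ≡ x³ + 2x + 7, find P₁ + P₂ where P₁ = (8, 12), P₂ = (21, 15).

(21, 8)

(8, 12) + (21, 15). λ = (15 - 12)/(21 - 8) ≡ 3/13 mod 23. 13⁻¹ ≡ 16 (mod 23), so λ ≡ 2.
  x = λ² - 8 - 21 = 4 - 29 ≡ 21; y = λ·(8 - 21) - 12 ≡ 8. → (21, 8)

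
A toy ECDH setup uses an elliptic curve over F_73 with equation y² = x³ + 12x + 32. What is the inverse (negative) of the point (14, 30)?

-(14, 30) = (14, -30 mod 73) = (14, 43).

(14, 43)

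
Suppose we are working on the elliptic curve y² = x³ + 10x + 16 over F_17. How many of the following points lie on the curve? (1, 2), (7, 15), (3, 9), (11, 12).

(1, 2): 2² ≡ 4, rhs ≡ 10 → off.
(7, 15): 15² ≡ 4, rhs ≡ 4 → on.
(3, 9): 9² ≡ 13, rhs ≡ 5 → off.
(11, 12): 12² ≡ 8, rhs ≡ 12 → off.

1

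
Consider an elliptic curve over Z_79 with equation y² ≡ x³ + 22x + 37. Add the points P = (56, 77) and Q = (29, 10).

(2, 57)

(56, 77) + (29, 10). λ = (10 - 77)/(29 - 56) ≡ 12/52 mod 79. 52⁻¹ ≡ 38 (mod 79) since 52·38 = 1976 ≡ 1, so λ ≡ 61.
  x = λ² - 56 - 29 = 3721 - 85 ≡ 2; y = λ·(56 - 2) - 77 ≡ 57. → (2, 57)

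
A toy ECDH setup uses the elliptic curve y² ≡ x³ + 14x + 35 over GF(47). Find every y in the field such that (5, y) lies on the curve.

18, 29

x³ + 14x + 35 = 230 ≡ 42 (mod 47).
Square roots of 42 mod 47: 18 and 29 (since 18² = 324 ≡ 42).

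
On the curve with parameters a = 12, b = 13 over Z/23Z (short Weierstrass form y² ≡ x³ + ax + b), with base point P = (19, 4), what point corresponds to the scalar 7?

(22, 0)

Repeated addition: build up to 7P.
2P: tangent at (19, 4): λ = (3·19² + 12)/(2·4) ≡ 14/8. 8⁻¹ ≡ 3 (mod 23), so λ ≡ 14·3 ≡ 19.
  x = λ² - 19 - 19 = 361 - 38 ≡ 1; y = λ·(19 - 1) - 4 ≡ 16. → (1, 16)
3P: (1, 16) + (19, 4). λ = (4 - 16)/(19 - 1) ≡ 11/18 mod 23. 18⁻¹ ≡ 9 (mod 23), so λ ≡ 7.
  x = λ² - 1 - 19 = 49 - 20 ≡ 6; y = λ·(1 - 6) - 16 ≡ 18. → (6, 18)
4P: (6, 18) + (19, 4). λ = (4 - 18)/(19 - 6) ≡ 9/13 mod 23. 13⁻¹ ≡ 16 (mod 23) since 13·16 = 208 ≡ 1, so λ ≡ 6.
  x = λ² - 6 - 19 = 36 - 25 ≡ 11; y = λ·(6 - 11) - 18 ≡ 21. → (11, 21)
5P: (11, 21) + (19, 4). λ = (4 - 21)/(19 - 11) ≡ 6/8 mod 23. 8⁻¹ ≡ 3 (mod 23) since 8·3 = 24 ≡ 1, so λ ≡ 18.
  x = λ² - 11 - 19 = 324 - 30 ≡ 18; y = λ·(11 - 18) - 21 ≡ 14. → (18, 14)
6P: (18, 14) + (19, 4). λ = (4 - 14)/(19 - 18) ≡ 13/1 mod 23. 1⁻¹ ≡ 1 (mod 23) since 1·1 = 1 ≡ 1, so λ ≡ 13.
  x = λ² - 18 - 19 = 169 - 37 ≡ 17; y = λ·(18 - 17) - 14 ≡ 22. → (17, 22)
7P: (17, 22) + (19, 4). λ = (4 - 22)/(19 - 17) ≡ 5/2 mod 23. 2⁻¹ ≡ 12 (mod 23), so λ ≡ 14.
  x = λ² - 17 - 19 = 196 - 36 ≡ 22; y = λ·(17 - 22) - 22 ≡ 0. → (22, 0)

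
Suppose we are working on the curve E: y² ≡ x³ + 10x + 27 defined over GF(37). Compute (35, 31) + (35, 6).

O

The two points share x = 35 and their y-coordinates satisfy 31 + 6 ≡ 0 (mod 37), so they are inverses. Their sum is O.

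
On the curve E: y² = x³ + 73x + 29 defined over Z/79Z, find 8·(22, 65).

Write Q = (22, 65).
Repeated addition: build up to 8Q.
2Q: tangent at (22, 65): λ = (3·22² + 73)/(2·65) ≡ 24/51. 51⁻¹ ≡ 31 (mod 79), so λ ≡ 24·31 ≡ 33.
  x = λ² - 22 - 22 = 1089 - 44 ≡ 18; y = λ·(22 - 18) - 65 ≡ 67. → (18, 67)
3Q: (18, 67) + (22, 65). λ = (65 - 67)/(22 - 18) ≡ 77/4 mod 79. 4⁻¹ ≡ 20 (mod 79) since 4·20 = 80 ≡ 1, so λ ≡ 39.
  x = λ² - 18 - 22 = 1521 - 40 ≡ 59; y = λ·(18 - 59) - 67 ≡ 72. → (59, 72)
4Q: (59, 72) + (22, 65). λ = (65 - 72)/(22 - 59) ≡ 72/42 mod 79. 42⁻¹ ≡ 32 (mod 79), so λ ≡ 13.
  x = λ² - 59 - 22 = 169 - 81 ≡ 9; y = λ·(59 - 9) - 72 ≡ 25. → (9, 25)
5Q: (9, 25) + (22, 65). λ = (65 - 25)/(22 - 9) ≡ 40/13 mod 79. 13⁻¹ ≡ 73 (mod 79) since 13·73 = 949 ≡ 1, so λ ≡ 76.
  x = λ² - 9 - 22 = 5776 - 31 ≡ 57; y = λ·(9 - 57) - 25 ≡ 40. → (57, 40)
6Q: (57, 40) + (22, 65). λ = (65 - 40)/(22 - 57) ≡ 25/44 mod 79. 44⁻¹ ≡ 9 (mod 79), so λ ≡ 67.
  x = λ² - 57 - 22 = 4489 - 79 ≡ 65; y = λ·(57 - 65) - 40 ≡ 56. → (65, 56)
7Q: (65, 56) + (22, 65). λ = (65 - 56)/(22 - 65) ≡ 9/36 mod 79. 36⁻¹ ≡ 11 (mod 79) since 36·11 = 396 ≡ 1, so λ ≡ 20.
  x = λ² - 65 - 22 = 400 - 87 ≡ 76; y = λ·(65 - 76) - 56 ≡ 40. → (76, 40)
8Q: (76, 40) + (22, 65). λ = (65 - 40)/(22 - 76) ≡ 25/25 mod 79. 25⁻¹ ≡ 19 (mod 79) since 25·19 = 475 ≡ 1, so λ ≡ 1.
  x = λ² - 76 - 22 = 1 - 98 ≡ 61; y = λ·(76 - 61) - 40 ≡ 54. → (61, 54)

(61, 54)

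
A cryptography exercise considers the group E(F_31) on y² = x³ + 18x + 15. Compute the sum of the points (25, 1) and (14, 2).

(25, 1) + (14, 2). λ = (2 - 1)/(14 - 25) ≡ 1/20 mod 31. 20⁻¹ ≡ 14 (mod 31), so λ ≡ 14.
  x = λ² - 25 - 14 = 196 - 39 ≡ 2; y = λ·(25 - 2) - 1 ≡ 11. → (2, 11)

(2, 11)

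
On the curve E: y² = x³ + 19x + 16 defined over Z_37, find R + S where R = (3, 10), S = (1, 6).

(0, 33)

(3, 10) + (1, 6). λ = (6 - 10)/(1 - 3) ≡ 33/35 mod 37. 35⁻¹ ≡ 18 (mod 37), so λ ≡ 2.
  x = λ² - 3 - 1 = 4 - 4 ≡ 0; y = λ·(3 - 0) - 10 ≡ 33. → (0, 33)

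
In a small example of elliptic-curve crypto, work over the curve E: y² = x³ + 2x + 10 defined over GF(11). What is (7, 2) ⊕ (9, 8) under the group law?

(7, 2) + (9, 8). λ = (8 - 2)/(9 - 7) ≡ 6/2 mod 11. 2⁻¹ ≡ 6 (mod 11), so λ ≡ 3.
  x = λ² - 7 - 9 = 9 - 16 ≡ 4; y = λ·(7 - 4) - 2 ≡ 7. → (4, 7)

(4, 7)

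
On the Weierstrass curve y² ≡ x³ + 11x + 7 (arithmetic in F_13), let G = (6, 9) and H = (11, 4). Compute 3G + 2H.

(11, 4)

First 3G:
Repeated addition: build up to 3G.
2G: tangent at (6, 9): λ = (3·6² + 11)/(2·9) ≡ 2/5. 5⁻¹ ≡ 8 (mod 13), so λ ≡ 2·8 ≡ 3.
  x = λ² - 6 - 6 = 9 - 12 ≡ 10; y = λ·(6 - 10) - 9 ≡ 5. → (10, 5)
3G: (10, 5) + (6, 9). λ = (9 - 5)/(6 - 10) ≡ 4/9 mod 13. 9⁻¹ ≡ 3 (mod 13) since 9·3 = 27 ≡ 1, so λ ≡ 12.
  x = λ² - 10 - 6 = 144 - 16 ≡ 11; y = λ·(10 - 11) - 5 ≡ 9. → (11, 9)
3G = (11, 9).
Next 2H:
Repeated addition: build up to 2H.
2H: tangent at (11, 4): λ = (3·11² + 11)/(2·4) ≡ 10/8. 8⁻¹ ≡ 5 (mod 13), so λ ≡ 10·5 ≡ 11.
  x = λ² - 11 - 11 = 121 - 22 ≡ 8; y = λ·(11 - 8) - 4 ≡ 3. → (8, 3)
2H = (8, 3).
Finally 3G + 2H:
(11, 9) + (8, 3). λ = (3 - 9)/(8 - 11) ≡ 7/10 mod 13. 10⁻¹ ≡ 4 (mod 13) since 10·4 = 40 ≡ 1, so λ ≡ 2.
  x = λ² - 11 - 8 = 4 - 19 ≡ 11; y = λ·(11 - 11) - 9 ≡ 4. → (11, 4)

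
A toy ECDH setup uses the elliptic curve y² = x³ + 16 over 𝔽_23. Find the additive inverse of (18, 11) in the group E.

(18, 12)

-(18, 11) = (18, -11 mod 23) = (18, 12).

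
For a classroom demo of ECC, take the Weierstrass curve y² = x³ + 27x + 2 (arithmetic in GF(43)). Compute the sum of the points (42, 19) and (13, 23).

(42, 19) + (13, 23). λ = (23 - 19)/(13 - 42) ≡ 4/14 mod 43. 14⁻¹ ≡ 40 (mod 43), so λ ≡ 31.
  x = λ² - 42 - 13 = 961 - 55 ≡ 3; y = λ·(42 - 3) - 19 ≡ 29. → (3, 29)

(3, 29)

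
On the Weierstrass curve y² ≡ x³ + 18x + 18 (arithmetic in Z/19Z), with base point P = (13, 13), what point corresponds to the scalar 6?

Repeated addition: build up to 6P.
2P: tangent at (13, 13): λ = (3·13² + 18)/(2·13) ≡ 12/7. 7⁻¹ ≡ 11 (mod 19) since 7·11 = 77 ≡ 1, so λ ≡ 12·11 ≡ 18.
  x = λ² - 13 - 13 = 324 - 26 ≡ 13; y = λ·(13 - 13) - 13 ≡ 6. → (13, 6)
3P: (13, 6) + (13, 13): same x and y₁ ≡ -y₂, so the sum is the point at infinity.
4P: the point at infinity + (13, 13) = (13, 13) (identity).
5P: tangent at (13, 13): λ = (3·13² + 18)/(2·13) ≡ 12/7. 7⁻¹ ≡ 11 (mod 19) since 7·11 = 77 ≡ 1, so λ ≡ 12·11 ≡ 18.
  x = λ² - 13 - 13 = 324 - 26 ≡ 13; y = λ·(13 - 13) - 13 ≡ 6. → (13, 6)
6P: (13, 6) + (13, 13): same x and y₁ ≡ -y₂, so the sum is the point at infinity.

O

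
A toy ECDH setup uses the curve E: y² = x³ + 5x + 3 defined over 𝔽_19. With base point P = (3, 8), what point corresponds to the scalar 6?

(13, 2)

Repeated addition: build up to 6P.
2P: tangent at (3, 8): λ = (3·3² + 5)/(2·8) ≡ 13/16. 16⁻¹ ≡ 6 (mod 19), so λ ≡ 13·6 ≡ 2.
  x = λ² - 3 - 3 = 4 - 6 ≡ 17; y = λ·(3 - 17) - 8 ≡ 2. → (17, 2)
3P: (17, 2) + (3, 8). λ = (8 - 2)/(3 - 17) ≡ 6/5 mod 19. 5⁻¹ ≡ 4 (mod 19) since 5·4 = 20 ≡ 1, so λ ≡ 5.
  x = λ² - 17 - 3 = 25 - 20 ≡ 5; y = λ·(17 - 5) - 2 ≡ 1. → (5, 1)
4P: (5, 1) + (3, 8). λ = (8 - 1)/(3 - 5) ≡ 7/17 mod 19. 17⁻¹ ≡ 9 (mod 19) since 17·9 = 153 ≡ 1, so λ ≡ 6.
  x = λ² - 5 - 3 = 36 - 8 ≡ 9; y = λ·(5 - 9) - 1 ≡ 13. → (9, 13)
5P: (9, 13) + (3, 8). λ = (8 - 13)/(3 - 9) ≡ 14/13 mod 19. 13⁻¹ ≡ 3 (mod 19), so λ ≡ 4.
  x = λ² - 9 - 3 = 16 - 12 ≡ 4; y = λ·(9 - 4) - 13 ≡ 7. → (4, 7)
6P: (4, 7) + (3, 8). λ = (8 - 7)/(3 - 4) ≡ 1/18 mod 19. 18⁻¹ ≡ 18 (mod 19) since 18·18 = 324 ≡ 1, so λ ≡ 18.
  x = λ² - 4 - 3 = 324 - 7 ≡ 13; y = λ·(4 - 13) - 7 ≡ 2. → (13, 2)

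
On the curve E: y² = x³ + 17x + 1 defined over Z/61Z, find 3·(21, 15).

(39, 52)

Write Q = (21, 15).
Repeated addition: build up to 3Q.
2Q: tangent at (21, 15): λ = (3·21² + 17)/(2·15) ≡ 59/30. 30⁻¹ ≡ 59 (mod 61) since 30·59 = 1770 ≡ 1, so λ ≡ 59·59 ≡ 4.
  x = λ² - 21 - 21 = 16 - 42 ≡ 35; y = λ·(21 - 35) - 15 ≡ 51. → (35, 51)
3Q: (35, 51) + (21, 15). λ = (15 - 51)/(21 - 35) ≡ 25/47 mod 61. 47⁻¹ ≡ 13 (mod 61), so λ ≡ 20.
  x = λ² - 35 - 21 = 400 - 56 ≡ 39; y = λ·(35 - 39) - 51 ≡ 52. → (39, 52)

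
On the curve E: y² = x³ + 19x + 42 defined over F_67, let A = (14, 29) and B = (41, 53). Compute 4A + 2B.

First 4A:
Repeated addition: build up to 4A.
2A: tangent at (14, 29): λ = (3·14² + 19)/(2·29) ≡ 4/58. 58⁻¹ ≡ 52 (mod 67), so λ ≡ 4·52 ≡ 7.
  x = λ² - 14 - 14 = 49 - 28 ≡ 21; y = λ·(14 - 21) - 29 ≡ 56. → (21, 56)
3A: (21, 56) + (14, 29). λ = (29 - 56)/(14 - 21) ≡ 40/60 mod 67. 60⁻¹ ≡ 19 (mod 67) since 60·19 = 1140 ≡ 1, so λ ≡ 23.
  x = λ² - 21 - 14 = 529 - 35 ≡ 25; y = λ·(21 - 25) - 56 ≡ 53. → (25, 53)
4A: (25, 53) + (14, 29). λ = (29 - 53)/(14 - 25) ≡ 43/56 mod 67. 56⁻¹ ≡ 6 (mod 67) since 56·6 = 336 ≡ 1, so λ ≡ 57.
  x = λ² - 25 - 14 = 3249 - 39 ≡ 61; y = λ·(25 - 61) - 53 ≡ 39. → (61, 39)
4A = (61, 39).
Next 2B:
Repeated addition: build up to 2B.
2B: tangent at (41, 53): λ = (3·41² + 19)/(2·53) ≡ 37/39. 39⁻¹ ≡ 55 (mod 67) since 39·55 = 2145 ≡ 1, so λ ≡ 37·55 ≡ 25.
  x = λ² - 41 - 41 = 625 - 82 ≡ 7; y = λ·(41 - 7) - 53 ≡ 60. → (7, 60)
2B = (7, 60).
Finally 4A + 2B:
(61, 39) + (7, 60). λ = (60 - 39)/(7 - 61) ≡ 21/13 mod 67. 13⁻¹ ≡ 31 (mod 67), so λ ≡ 48.
  x = λ² - 61 - 7 = 2304 - 68 ≡ 25; y = λ·(61 - 25) - 39 ≡ 14. → (25, 14)

(25, 14)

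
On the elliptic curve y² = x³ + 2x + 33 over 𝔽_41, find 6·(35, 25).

Write P = (35, 25).
Repeated addition: build up to 6P.
2P: tangent at (35, 25): λ = (3·35² + 2)/(2·25) ≡ 28/9. 9⁻¹ ≡ 32 (mod 41) since 9·32 = 288 ≡ 1, so λ ≡ 28·32 ≡ 35.
  x = λ² - 35 - 35 = 1225 - 70 ≡ 7; y = λ·(35 - 7) - 25 ≡ 12. → (7, 12)
3P: (7, 12) + (35, 25). λ = (25 - 12)/(35 - 7) ≡ 13/28 mod 41. 28⁻¹ ≡ 22 (mod 41) since 28·22 = 616 ≡ 1, so λ ≡ 40.
  x = λ² - 7 - 35 = 1600 - 42 ≡ 0; y = λ·(7 - 0) - 12 ≡ 22. → (0, 22)
4P: (0, 22) + (35, 25). λ = (25 - 22)/(35 - 0) ≡ 3/35 mod 41. 35⁻¹ ≡ 34 (mod 41) since 35·34 = 1190 ≡ 1, so λ ≡ 20.
  x = λ² - 0 - 35 = 400 - 35 ≡ 37; y = λ·(0 - 37) - 22 ≡ 17. → (37, 17)
5P: (37, 17) + (35, 25). λ = (25 - 17)/(35 - 37) ≡ 8/39 mod 41. 39⁻¹ ≡ 20 (mod 41) since 39·20 = 780 ≡ 1, so λ ≡ 37.
  x = λ² - 37 - 35 = 1369 - 72 ≡ 26; y = λ·(37 - 26) - 17 ≡ 21. → (26, 21)
6P: (26, 21) + (35, 25). λ = (25 - 21)/(35 - 26) ≡ 4/9 mod 41. 9⁻¹ ≡ 32 (mod 41), so λ ≡ 5.
  x = λ² - 26 - 35 = 25 - 61 ≡ 5; y = λ·(26 - 5) - 21 ≡ 2. → (5, 2)

(5, 2)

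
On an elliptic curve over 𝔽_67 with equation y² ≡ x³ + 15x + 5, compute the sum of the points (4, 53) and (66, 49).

(4, 53) + (66, 49). λ = (49 - 53)/(66 - 4) ≡ 63/62 mod 67. 62⁻¹ ≡ 40 (mod 67) since 62·40 = 2480 ≡ 1, so λ ≡ 41.
  x = λ² - 4 - 66 = 1681 - 70 ≡ 3; y = λ·(4 - 3) - 53 ≡ 55. → (3, 55)

(3, 55)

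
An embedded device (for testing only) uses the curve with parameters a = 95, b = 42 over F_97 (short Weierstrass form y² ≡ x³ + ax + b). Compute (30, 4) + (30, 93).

The two points share x = 30 and their y-coordinates satisfy 4 + 93 ≡ 0 (mod 97), so they are inverses. Their sum is ∞.

O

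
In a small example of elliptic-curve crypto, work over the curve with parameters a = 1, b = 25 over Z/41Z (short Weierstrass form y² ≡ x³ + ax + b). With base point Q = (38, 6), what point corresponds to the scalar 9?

Repeated addition: build up to 9Q.
2Q: tangent at (38, 6): λ = (3·38² + 1)/(2·6) ≡ 28/12. 12⁻¹ ≡ 24 (mod 41), so λ ≡ 28·24 ≡ 16.
  x = λ² - 38 - 38 = 256 - 76 ≡ 16; y = λ·(38 - 16) - 6 ≡ 18. → (16, 18)
3Q: (16, 18) + (38, 6). λ = (6 - 18)/(38 - 16) ≡ 29/22 mod 41. 22⁻¹ ≡ 28 (mod 41), so λ ≡ 33.
  x = λ² - 16 - 38 = 1089 - 54 ≡ 10; y = λ·(16 - 10) - 18 ≡ 16. → (10, 16)
4Q: (10, 16) + (38, 6). λ = (6 - 16)/(38 - 10) ≡ 31/28 mod 41. 28⁻¹ ≡ 22 (mod 41) since 28·22 = 616 ≡ 1, so λ ≡ 26.
  x = λ² - 10 - 38 = 676 - 48 ≡ 13; y = λ·(10 - 13) - 16 ≡ 29. → (13, 29)
5Q: (13, 29) + (38, 6). λ = (6 - 29)/(38 - 13) ≡ 18/25 mod 41. 25⁻¹ ≡ 23 (mod 41), so λ ≡ 4.
  x = λ² - 13 - 38 = 16 - 51 ≡ 6; y = λ·(13 - 6) - 29 ≡ 40. → (6, 40)
6Q: (6, 40) + (38, 6). λ = (6 - 40)/(38 - 6) ≡ 7/32 mod 41. 32⁻¹ ≡ 9 (mod 41) since 32·9 = 288 ≡ 1, so λ ≡ 22.
  x = λ² - 6 - 38 = 484 - 44 ≡ 30; y = λ·(6 - 30) - 40 ≡ 6. → (30, 6)
7Q: (30, 6) + (38, 6). λ = (6 - 6)/(38 - 30) ≡ 0/8 mod 41. 8⁻¹ ≡ 36 (mod 41), so λ ≡ 0.
  x = λ² - 30 - 38 = 0 - 68 ≡ 14; y = λ·(30 - 14) - 6 ≡ 35. → (14, 35)
8Q: (14, 35) + (38, 6). λ = (6 - 35)/(38 - 14) ≡ 12/24 mod 41. 24⁻¹ ≡ 12 (mod 41), so λ ≡ 21.
  x = λ² - 14 - 38 = 441 - 52 ≡ 20; y = λ·(14 - 20) - 35 ≡ 3. → (20, 3)
9Q: (20, 3) + (38, 6). λ = (6 - 3)/(38 - 20) ≡ 3/18 mod 41. 18⁻¹ ≡ 16 (mod 41), so λ ≡ 7.
  x = λ² - 20 - 38 = 49 - 58 ≡ 32; y = λ·(20 - 32) - 3 ≡ 36. → (32, 36)

(32, 36)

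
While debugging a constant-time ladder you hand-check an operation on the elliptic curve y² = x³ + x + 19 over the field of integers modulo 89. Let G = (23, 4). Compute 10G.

Repeated addition: build up to 10G.
2G: tangent at (23, 4): λ = (3·23² + 1)/(2·4) ≡ 75/8. 8⁻¹ ≡ 78 (mod 89) since 8·78 = 624 ≡ 1, so λ ≡ 75·78 ≡ 65.
  x = λ² - 23 - 23 = 4225 - 46 ≡ 85; y = λ·(23 - 85) - 4 ≡ 60. → (85, 60)
3G: (85, 60) + (23, 4). λ = (4 - 60)/(23 - 85) ≡ 33/27 mod 89. 27⁻¹ ≡ 33 (mod 89), so λ ≡ 21.
  x = λ² - 85 - 23 = 441 - 108 ≡ 66; y = λ·(85 - 66) - 60 ≡ 72. → (66, 72)
4G: (66, 72) + (23, 4). λ = (4 - 72)/(23 - 66) ≡ 21/46 mod 89. 46⁻¹ ≡ 60 (mod 89) since 46·60 = 2760 ≡ 1, so λ ≡ 14.
  x = λ² - 66 - 23 = 196 - 89 ≡ 18; y = λ·(66 - 18) - 72 ≡ 66. → (18, 66)
5G: (18, 66) + (23, 4). λ = (4 - 66)/(23 - 18) ≡ 27/5 mod 89. 5⁻¹ ≡ 18 (mod 89) since 5·18 = 90 ≡ 1, so λ ≡ 41.
  x = λ² - 18 - 23 = 1681 - 41 ≡ 38; y = λ·(18 - 38) - 66 ≡ 4. → (38, 4)
6G: (38, 4) + (23, 4). λ = (4 - 4)/(23 - 38) ≡ 0/74 mod 89. 74⁻¹ ≡ 83 (mod 89), so λ ≡ 0.
  x = λ² - 38 - 23 = 0 - 61 ≡ 28; y = λ·(38 - 28) - 4 ≡ 85. → (28, 85)
7G: (28, 85) + (23, 4). λ = (4 - 85)/(23 - 28) ≡ 8/84 mod 89. 84⁻¹ ≡ 71 (mod 89), so λ ≡ 34.
  x = λ² - 28 - 23 = 1156 - 51 ≡ 37; y = λ·(28 - 37) - 85 ≡ 54. → (37, 54)
8G: (37, 54) + (23, 4). λ = (4 - 54)/(23 - 37) ≡ 39/75 mod 89. 75⁻¹ ≡ 19 (mod 89), so λ ≡ 29.
  x = λ² - 37 - 23 = 841 - 60 ≡ 69; y = λ·(37 - 69) - 54 ≡ 86. → (69, 86)
9G: (69, 86) + (23, 4). λ = (4 - 86)/(23 - 69) ≡ 7/43 mod 89. 43⁻¹ ≡ 29 (mod 89) since 43·29 = 1247 ≡ 1, so λ ≡ 25.
  x = λ² - 69 - 23 = 625 - 92 ≡ 88; y = λ·(69 - 88) - 86 ≡ 62. → (88, 62)
10G: (88, 62) + (23, 4). λ = (4 - 62)/(23 - 88) ≡ 31/24 mod 89. 24⁻¹ ≡ 26 (mod 89), so λ ≡ 5.
  x = λ² - 88 - 23 = 25 - 111 ≡ 3; y = λ·(88 - 3) - 62 ≡ 7. → (3, 7)

(3, 7)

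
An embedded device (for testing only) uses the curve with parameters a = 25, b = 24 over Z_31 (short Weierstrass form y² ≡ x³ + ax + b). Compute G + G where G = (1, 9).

(23, 5)

tangent at (1, 9): λ = (3·1² + 25)/(2·9) ≡ 28/18. 18⁻¹ ≡ 19 (mod 31), so λ ≡ 28·19 ≡ 5.
  x = λ² - 1 - 1 = 25 - 2 ≡ 23; y = λ·(1 - 23) - 9 ≡ 5. → (23, 5)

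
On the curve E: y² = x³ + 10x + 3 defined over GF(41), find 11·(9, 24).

(9, 24)

Write P = (9, 24).
Double-and-add on 11 = (1011)₂. Start with P = (9, 24) for the leading 1-bit.
double: tangent at (9, 24): λ = (3·9² + 10)/(2·24) ≡ 7/7. 7⁻¹ ≡ 6 (mod 41) since 7·6 = 42 ≡ 1, so λ ≡ 7·6 ≡ 1.
  x = λ² - 9 - 9 = 1 - 18 ≡ 24; y = λ·(9 - 24) - 24 ≡ 2. → (24, 2)
double: tangent at (24, 2): λ = (3·24² + 10)/(2·2) ≡ 16/4. 4⁻¹ ≡ 31 (mod 41), so λ ≡ 16·31 ≡ 4.
  x = λ² - 24 - 24 = 16 - 48 ≡ 9; y = λ·(24 - 9) - 2 ≡ 17. → (9, 17)
add P: (9, 17) + (9, 24): same x and y₁ ≡ -y₂, so the sum is 𝒪.
double: 𝒪 + 𝒪 = 𝒪 (identity).
add P: 𝒪 + (9, 24) = (9, 24) (identity).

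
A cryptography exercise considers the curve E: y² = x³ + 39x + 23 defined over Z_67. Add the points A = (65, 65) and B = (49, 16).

(65, 65) + (49, 16). λ = (16 - 65)/(49 - 65) ≡ 18/51 mod 67. 51⁻¹ ≡ 46 (mod 67) since 51·46 = 2346 ≡ 1, so λ ≡ 24.
  x = λ² - 65 - 49 = 576 - 114 ≡ 60; y = λ·(65 - 60) - 65 ≡ 55. → (60, 55)

(60, 55)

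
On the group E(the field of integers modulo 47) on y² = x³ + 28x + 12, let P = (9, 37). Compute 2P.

(36, 21)

tangent at (9, 37): λ = (3·9² + 28)/(2·37) ≡ 36/27. 27⁻¹ ≡ 7 (mod 47) since 27·7 = 189 ≡ 1, so λ ≡ 36·7 ≡ 17.
  x = λ² - 9 - 9 = 289 - 18 ≡ 36; y = λ·(9 - 36) - 37 ≡ 21. → (36, 21)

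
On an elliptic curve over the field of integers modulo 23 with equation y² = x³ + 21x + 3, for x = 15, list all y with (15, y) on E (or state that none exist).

x³ + 21x + 3 = 3693 ≡ 13 (mod 23).
Square roots of 13 mod 23: 6 and 17 (since 6² = 36 ≡ 13).

6, 17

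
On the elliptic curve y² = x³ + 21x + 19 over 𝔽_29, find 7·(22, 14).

Write P = (22, 14).
Repeated addition: build up to 7P.
2P: tangent at (22, 14): λ = (3·22² + 21)/(2·14) ≡ 23/28. 28⁻¹ ≡ 28 (mod 29), so λ ≡ 23·28 ≡ 6.
  x = λ² - 22 - 22 = 36 - 44 ≡ 21; y = λ·(22 - 21) - 14 ≡ 21. → (21, 21)
3P: (21, 21) + (22, 14). λ = (14 - 21)/(22 - 21) ≡ 22/1 mod 29. 1⁻¹ ≡ 1 (mod 29), so λ ≡ 22.
  x = λ² - 21 - 22 = 484 - 43 ≡ 6; y = λ·(21 - 6) - 21 ≡ 19. → (6, 19)
4P: (6, 19) + (22, 14). λ = (14 - 19)/(22 - 6) ≡ 24/16 mod 29. 16⁻¹ ≡ 20 (mod 29) since 16·20 = 320 ≡ 1, so λ ≡ 16.
  x = λ² - 6 - 22 = 256 - 28 ≡ 25; y = λ·(6 - 25) - 19 ≡ 25. → (25, 25)
5P: (25, 25) + (22, 14). λ = (14 - 25)/(22 - 25) ≡ 18/26 mod 29. 26⁻¹ ≡ 19 (mod 29), so λ ≡ 23.
  x = λ² - 25 - 22 = 529 - 47 ≡ 18; y = λ·(25 - 18) - 25 ≡ 20. → (18, 20)
6P: (18, 20) + (22, 14). λ = (14 - 20)/(22 - 18) ≡ 23/4 mod 29. 4⁻¹ ≡ 22 (mod 29) since 4·22 = 88 ≡ 1, so λ ≡ 13.
  x = λ² - 18 - 22 = 169 - 40 ≡ 13; y = λ·(18 - 13) - 20 ≡ 16. → (13, 16)
7P: (13, 16) + (22, 14). λ = (14 - 16)/(22 - 13) ≡ 27/9 mod 29. 9⁻¹ ≡ 13 (mod 29) since 9·13 = 117 ≡ 1, so λ ≡ 3.
  x = λ² - 13 - 22 = 9 - 35 ≡ 3; y = λ·(13 - 3) - 16 ≡ 14. → (3, 14)

(3, 14)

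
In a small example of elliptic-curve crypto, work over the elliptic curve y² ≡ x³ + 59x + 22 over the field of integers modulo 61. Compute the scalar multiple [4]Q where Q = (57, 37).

Repeated addition: build up to 4Q.
2Q: tangent at (57, 37): λ = (3·57² + 59)/(2·37) ≡ 46/13. 13⁻¹ ≡ 47 (mod 61) since 13·47 = 611 ≡ 1, so λ ≡ 46·47 ≡ 27.
  x = λ² - 57 - 57 = 729 - 114 ≡ 5; y = λ·(57 - 5) - 37 ≡ 25. → (5, 25)
3Q: (5, 25) + (57, 37). λ = (37 - 25)/(57 - 5) ≡ 12/52 mod 61. 52⁻¹ ≡ 27 (mod 61) since 52·27 = 1404 ≡ 1, so λ ≡ 19.
  x = λ² - 5 - 57 = 361 - 62 ≡ 55; y = λ·(5 - 55) - 25 ≡ 1. → (55, 1)
4Q: (55, 1) + (57, 37). λ = (37 - 1)/(57 - 55) ≡ 36/2 mod 61. 2⁻¹ ≡ 31 (mod 61) since 2·31 = 62 ≡ 1, so λ ≡ 18.
  x = λ² - 55 - 57 = 324 - 112 ≡ 29; y = λ·(55 - 29) - 1 ≡ 40. → (29, 40)

(29, 40)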